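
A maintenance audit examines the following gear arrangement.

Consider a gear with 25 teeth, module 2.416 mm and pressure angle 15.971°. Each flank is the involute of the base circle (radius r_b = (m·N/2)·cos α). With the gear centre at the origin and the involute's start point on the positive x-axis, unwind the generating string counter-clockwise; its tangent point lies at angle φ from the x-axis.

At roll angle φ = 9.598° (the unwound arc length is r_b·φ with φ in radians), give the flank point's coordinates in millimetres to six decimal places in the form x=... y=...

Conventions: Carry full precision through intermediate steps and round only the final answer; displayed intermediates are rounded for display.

topology: single-mesh involute geometry — m = 2.416, N = 25
pitch radius r_p = m·N/2 = 2.416·25/2 = 30.200000
base radius r_b = r_p·cos α = 30.200000·cos 15.971° = 29.034313
roll angle φ = 9.598° = 0.16751670 rad
x = r_b·(cos φ + φ·sin φ) = 29.438837
y = r_b·(sin φ − φ·cos φ) = 0.045368

x=29.438837 y=0.045368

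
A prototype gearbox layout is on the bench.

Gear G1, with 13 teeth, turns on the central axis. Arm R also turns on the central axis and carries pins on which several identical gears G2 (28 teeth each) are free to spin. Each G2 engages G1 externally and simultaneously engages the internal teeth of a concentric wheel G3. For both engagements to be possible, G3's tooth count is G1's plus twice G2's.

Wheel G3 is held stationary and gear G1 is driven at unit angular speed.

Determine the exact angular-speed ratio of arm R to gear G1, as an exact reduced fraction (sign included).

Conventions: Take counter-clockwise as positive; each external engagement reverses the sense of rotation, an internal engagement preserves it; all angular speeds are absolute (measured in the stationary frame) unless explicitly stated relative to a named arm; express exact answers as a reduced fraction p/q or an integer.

planetary set (13T centre, 28T on arm, 69T internal) — Willis relation
ring teeth: 13 + 2·28 = 69
13(ω_sun−ω_arm) = −69(ω_ring−ω_arm),  ω_ring = 0, ω_sun = 1
13(1−ω_arm) = −69(0−ω_arm)  ⇒  82·ω_arm = 13  ⇒  ω_arm = 13/82
ω_out/ω_in = 13/82

13/82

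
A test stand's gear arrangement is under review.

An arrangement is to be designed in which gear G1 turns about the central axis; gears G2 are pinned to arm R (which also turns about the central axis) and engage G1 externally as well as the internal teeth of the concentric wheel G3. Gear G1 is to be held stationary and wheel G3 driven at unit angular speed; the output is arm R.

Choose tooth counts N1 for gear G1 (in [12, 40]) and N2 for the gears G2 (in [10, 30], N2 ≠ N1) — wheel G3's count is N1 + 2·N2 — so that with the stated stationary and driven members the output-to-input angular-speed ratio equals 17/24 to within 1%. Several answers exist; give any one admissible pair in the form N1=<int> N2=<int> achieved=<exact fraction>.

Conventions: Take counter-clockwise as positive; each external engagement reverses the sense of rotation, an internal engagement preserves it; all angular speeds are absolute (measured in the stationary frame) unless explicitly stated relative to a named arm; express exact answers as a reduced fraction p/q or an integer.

topology: planetary set — design target 17/24, arm = carrier (Willis)
Willis with ω_sun = 0: ω_arm/ω_ring = N3/(N1+N3); set equal to 17/24  ⇒  N3/N1 = (17/24)/(1 − 17/24) = 17/7
N3 = N1 + 2·N2  ⇒  N2/N1 = (N3/N1 − 1)/2 = (17/7 − 1)/2 = 5/7
smallest multiple with N1 ≥ 12 and N2 ≥ 10: k = 2  ⇒  N1 = 2·7 = 14, N2 = 2·5 = 10 (N1 ≤ 40, N2 ≤ 30, N2 ≠ N1 ✓), N3 = 14 + 2·10 = 34
check: N3/(N1+N3) with N1 = 14, N3 = 34 gives 17/24; |achieved − target| = 0 ≤ 17/2400 ✓

N1=14 N2=10 achieved=17/24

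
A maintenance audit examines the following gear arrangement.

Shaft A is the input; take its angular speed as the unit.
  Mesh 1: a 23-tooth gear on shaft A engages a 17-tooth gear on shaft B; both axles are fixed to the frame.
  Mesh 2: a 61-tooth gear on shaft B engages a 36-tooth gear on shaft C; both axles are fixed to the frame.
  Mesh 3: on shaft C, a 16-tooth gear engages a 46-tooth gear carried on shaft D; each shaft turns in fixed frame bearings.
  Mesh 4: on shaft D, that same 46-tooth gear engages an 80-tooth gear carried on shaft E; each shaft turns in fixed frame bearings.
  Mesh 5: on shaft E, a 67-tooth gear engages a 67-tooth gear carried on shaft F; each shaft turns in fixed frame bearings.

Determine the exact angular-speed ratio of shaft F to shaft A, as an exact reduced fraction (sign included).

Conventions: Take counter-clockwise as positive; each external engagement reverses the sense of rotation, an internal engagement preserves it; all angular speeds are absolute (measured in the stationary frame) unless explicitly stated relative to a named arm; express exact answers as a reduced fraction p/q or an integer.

class = fixed-axis compound train [5 meshes; 5 ratios multiply, 5 sense flips]
mesh 1 [23T→17T]: running ratio 23/17, sense −
mesh 2 [61T→36T]: running ratio 1403/612, sense +
mesh 3 [16T→46T]: running ratio 122/153, sense −
mesh 4 [46T→80T]: running ratio 1403/3060, sense +
mesh 5 [67T→67T]: running ratio 1403/3060, sense −
ω_out/ω_in = -1403/3060

-1403/3060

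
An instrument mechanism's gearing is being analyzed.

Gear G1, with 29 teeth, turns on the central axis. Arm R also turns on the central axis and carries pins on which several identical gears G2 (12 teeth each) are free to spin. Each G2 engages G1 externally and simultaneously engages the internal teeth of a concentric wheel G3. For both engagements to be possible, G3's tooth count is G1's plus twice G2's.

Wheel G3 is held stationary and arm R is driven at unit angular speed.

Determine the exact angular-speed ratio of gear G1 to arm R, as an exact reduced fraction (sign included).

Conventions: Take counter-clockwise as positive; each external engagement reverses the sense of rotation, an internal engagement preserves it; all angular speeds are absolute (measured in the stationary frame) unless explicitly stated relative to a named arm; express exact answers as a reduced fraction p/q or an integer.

82/29

topology: planetary set — G1 29T / G2 12T / G3 53T, arm = carrier (Willis)
ring teeth: 29 + 2·12 = 53
29(ω_sun−ω_arm) = −53(ω_ring−ω_arm),  ω_ring = 0, ω_arm = 1
ω_sun = 1 − (53/29)(0−1) = 82/29
ω_out/ω_in = 82/29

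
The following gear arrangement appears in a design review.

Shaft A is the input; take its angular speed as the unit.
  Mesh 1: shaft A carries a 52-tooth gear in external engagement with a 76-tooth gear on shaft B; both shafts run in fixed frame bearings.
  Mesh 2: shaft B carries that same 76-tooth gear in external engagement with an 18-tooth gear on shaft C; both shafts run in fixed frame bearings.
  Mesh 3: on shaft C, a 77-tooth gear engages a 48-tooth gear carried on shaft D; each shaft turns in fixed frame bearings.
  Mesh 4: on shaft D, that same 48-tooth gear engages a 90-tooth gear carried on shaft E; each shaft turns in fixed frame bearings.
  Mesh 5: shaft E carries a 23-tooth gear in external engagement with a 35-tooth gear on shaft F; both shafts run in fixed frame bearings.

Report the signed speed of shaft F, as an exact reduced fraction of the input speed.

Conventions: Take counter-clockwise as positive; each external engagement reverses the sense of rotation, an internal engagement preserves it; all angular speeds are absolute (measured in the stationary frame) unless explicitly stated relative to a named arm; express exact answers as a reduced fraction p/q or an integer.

5-mesh fixed-axis compound train (all bearings frame-fixed)
mesh 1 [52T→76T]: |ω|/ω_in = 1×52/76 = 13/19, sense flips to −
mesh 2 [76T→18T]: |ω|/ω_in = (13/19)×76/18 = 26/9, sense flips to +
mesh 3 [77T→48T]: |ω|/ω_in = (26/9)×77/48 = 1001/216, sense flips to −
mesh 4 [48T→90T]: |ω|/ω_in = (1001/216)×48/90 = 1001/405, sense flips to +
mesh 5 [23T→35T]: |ω|/ω_in = (1001/405)×23/35 = 3289/2025, sense flips to −
signed output speed (× input speed) = -3289/2025

-3289/2025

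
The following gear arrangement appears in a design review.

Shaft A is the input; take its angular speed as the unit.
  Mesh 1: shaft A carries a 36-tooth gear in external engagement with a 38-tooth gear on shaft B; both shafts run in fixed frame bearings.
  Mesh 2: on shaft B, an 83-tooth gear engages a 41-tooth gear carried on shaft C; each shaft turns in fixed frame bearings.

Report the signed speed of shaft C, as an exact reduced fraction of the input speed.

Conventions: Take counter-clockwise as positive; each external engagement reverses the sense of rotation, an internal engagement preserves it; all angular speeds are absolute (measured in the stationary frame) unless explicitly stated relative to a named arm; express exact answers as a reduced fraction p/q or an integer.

1494/779

2-mesh fixed-axis compound train (all bearings frame-fixed)
mesh 1 [36T→38T]: |ω|/ω_in = 1×36/38 = 18/19, sense flips to −
mesh 2 [83T→41T]: |ω|/ω_in = (18/19)×83/41 = 1494/779, sense flips to +
signed output speed (× input speed) = 1494/779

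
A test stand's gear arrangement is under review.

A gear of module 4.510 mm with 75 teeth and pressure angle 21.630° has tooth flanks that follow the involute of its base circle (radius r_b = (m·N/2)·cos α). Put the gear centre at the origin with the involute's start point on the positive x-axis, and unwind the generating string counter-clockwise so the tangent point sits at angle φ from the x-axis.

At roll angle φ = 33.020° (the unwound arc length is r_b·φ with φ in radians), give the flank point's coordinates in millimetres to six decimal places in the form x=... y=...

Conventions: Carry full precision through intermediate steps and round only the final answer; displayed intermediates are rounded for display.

x=181.195766 y=9.701635

class = single-mesh tooth geometry [base-circle involute, m = 4.510, 75T]
pitch radius r_p = m·N/2 = 4.510·75/2 = 169.125000
base radius r_b = r_p·cos α = 169.125000·cos 21.630° = 157.215828
roll angle φ = 33.020° = 0.57630772 rad
x = r_b·(cos φ + φ·sin φ) = 181.195766
y = r_b·(sin φ − φ·cos φ) = 9.701635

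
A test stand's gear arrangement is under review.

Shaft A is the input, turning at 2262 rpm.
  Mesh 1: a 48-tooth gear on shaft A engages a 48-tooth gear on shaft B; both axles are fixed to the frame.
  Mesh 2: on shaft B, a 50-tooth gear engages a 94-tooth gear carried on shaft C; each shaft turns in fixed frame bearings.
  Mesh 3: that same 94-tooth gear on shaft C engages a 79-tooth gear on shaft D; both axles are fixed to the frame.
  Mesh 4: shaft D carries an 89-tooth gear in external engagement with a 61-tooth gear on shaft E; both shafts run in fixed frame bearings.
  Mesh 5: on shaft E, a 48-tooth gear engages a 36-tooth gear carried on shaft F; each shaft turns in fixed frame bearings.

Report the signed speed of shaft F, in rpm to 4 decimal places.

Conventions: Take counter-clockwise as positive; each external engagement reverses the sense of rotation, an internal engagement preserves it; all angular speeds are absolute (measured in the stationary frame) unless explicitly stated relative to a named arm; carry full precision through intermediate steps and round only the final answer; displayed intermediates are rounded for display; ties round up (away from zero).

topology: fixed-axis compound train — 5 meshes, A→F
mesh 1 [48T→48T]: ω = 2262.0000×48/48 = 2262.0000 rpm, sense flips to −
mesh 2 [50T→94T]: ω = 2262.0000×50/94 = 1203.1915 rpm, sense flips to +
mesh 3 [94T→79T]: ω = 1203.1915×94/79 = 1431.6456 rpm, sense flips to −
mesh 4 [89T→61T]: ω = 1431.6456×89/61 = 2088.7944 rpm, sense flips to +
mesh 5 [48T→36T]: ω = 2088.7944×48/36 = 2785.0591 rpm, sense flips to −
signed output speed = -2785.0591 rpm

-2785.0591 rpm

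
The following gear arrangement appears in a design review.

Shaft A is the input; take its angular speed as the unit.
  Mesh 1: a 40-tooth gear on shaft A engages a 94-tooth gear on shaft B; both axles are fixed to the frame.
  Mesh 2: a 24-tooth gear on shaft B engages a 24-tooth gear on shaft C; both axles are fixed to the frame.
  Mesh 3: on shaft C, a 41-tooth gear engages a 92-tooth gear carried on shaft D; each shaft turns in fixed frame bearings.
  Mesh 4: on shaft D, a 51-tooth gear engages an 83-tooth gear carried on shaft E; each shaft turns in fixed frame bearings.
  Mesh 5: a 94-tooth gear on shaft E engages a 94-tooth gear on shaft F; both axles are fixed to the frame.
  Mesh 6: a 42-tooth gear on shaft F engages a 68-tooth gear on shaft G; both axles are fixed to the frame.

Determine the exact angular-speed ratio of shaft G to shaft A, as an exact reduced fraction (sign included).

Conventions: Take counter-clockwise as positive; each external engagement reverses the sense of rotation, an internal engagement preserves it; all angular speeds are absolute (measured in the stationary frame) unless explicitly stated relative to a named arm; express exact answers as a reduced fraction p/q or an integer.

12915/179446

class = fixed-axis compound train [6 meshes; 6 ratios multiply, 6 sense flips]
mesh 1 [40T→94T]: running ratio 20/47, sense −
mesh 2 [24T→24T]: running ratio 20/47, sense +
mesh 3 [41T→92T]: running ratio 205/1081, sense −
mesh 4 [51T→83T]: running ratio 10455/89723, sense +
mesh 5 [94T→94T]: running ratio 10455/89723, sense −
mesh 6 [42T→68T]: running ratio 12915/179446, sense +
ω_out/ω_in = 12915/179446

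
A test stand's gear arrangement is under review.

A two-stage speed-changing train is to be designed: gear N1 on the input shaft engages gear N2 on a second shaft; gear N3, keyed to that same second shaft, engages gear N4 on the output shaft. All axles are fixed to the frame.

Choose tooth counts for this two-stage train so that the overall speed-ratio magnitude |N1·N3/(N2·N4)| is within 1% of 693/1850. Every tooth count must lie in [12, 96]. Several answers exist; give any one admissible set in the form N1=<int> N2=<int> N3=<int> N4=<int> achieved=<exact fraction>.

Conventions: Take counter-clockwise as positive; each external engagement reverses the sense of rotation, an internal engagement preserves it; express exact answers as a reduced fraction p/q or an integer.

N1=21 N2=25 N3=33 N4=74 achieved=693/1850

design class (target 693/1850): fixed-axis compound train
target = 693/1850 in lowest terms: an exact hit needs N1·N3 = k·693 and N2·N4 = k·1850 for one integer k, every count in [12, 96]; additionally prefer no 1:1 stage (N1 ≠ N2, N3 ≠ N4)
k = 1: N1·N3 = 693 = 21·33, N2·N4 = 1850 = 25·74
achieved = 21·33/(25·74) = 693/1850; |achieved − target| = 0 ≤ 693/185000 ✓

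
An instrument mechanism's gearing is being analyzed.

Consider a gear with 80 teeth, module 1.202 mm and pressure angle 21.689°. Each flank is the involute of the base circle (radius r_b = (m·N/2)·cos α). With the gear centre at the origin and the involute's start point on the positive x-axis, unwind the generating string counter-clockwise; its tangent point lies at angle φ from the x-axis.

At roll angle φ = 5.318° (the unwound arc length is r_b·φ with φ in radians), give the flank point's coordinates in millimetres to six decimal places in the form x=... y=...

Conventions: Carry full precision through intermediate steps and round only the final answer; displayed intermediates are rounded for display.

x=44.868133 y=0.011898

topology: single-mesh involute geometry — m = 1.202, N = 80
pitch radius r_p = m·N/2 = 1.202·80/2 = 48.080000
base radius r_b = r_p·cos α = 48.080000·cos 21.689° = 44.676106
roll angle φ = 5.318° = 0.09281661 rad
x = r_b·(cos φ + φ·sin φ) = 44.868133
y = r_b·(sin φ − φ·cos φ) = 0.011898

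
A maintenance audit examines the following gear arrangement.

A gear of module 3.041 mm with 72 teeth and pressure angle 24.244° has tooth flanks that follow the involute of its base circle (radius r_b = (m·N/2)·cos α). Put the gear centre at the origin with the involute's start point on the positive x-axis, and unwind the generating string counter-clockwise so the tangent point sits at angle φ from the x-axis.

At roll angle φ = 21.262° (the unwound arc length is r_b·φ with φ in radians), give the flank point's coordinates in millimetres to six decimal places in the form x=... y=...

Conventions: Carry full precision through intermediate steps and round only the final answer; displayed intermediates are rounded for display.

topology: single-mesh involute geometry — m = 3.041, N = 72
pitch radius r_p = m·N/2 = 3.041·72/2 = 109.476000
base radius r_b = r_p·cos α = 109.476000·cos 24.244° = 99.820770
roll angle φ = 21.262° = 0.37109191 rad
x = r_b·(cos φ + φ·sin φ) = 106.459070
y = r_b·(sin φ − φ·cos φ) = 1.677072

x=106.459070 y=1.677072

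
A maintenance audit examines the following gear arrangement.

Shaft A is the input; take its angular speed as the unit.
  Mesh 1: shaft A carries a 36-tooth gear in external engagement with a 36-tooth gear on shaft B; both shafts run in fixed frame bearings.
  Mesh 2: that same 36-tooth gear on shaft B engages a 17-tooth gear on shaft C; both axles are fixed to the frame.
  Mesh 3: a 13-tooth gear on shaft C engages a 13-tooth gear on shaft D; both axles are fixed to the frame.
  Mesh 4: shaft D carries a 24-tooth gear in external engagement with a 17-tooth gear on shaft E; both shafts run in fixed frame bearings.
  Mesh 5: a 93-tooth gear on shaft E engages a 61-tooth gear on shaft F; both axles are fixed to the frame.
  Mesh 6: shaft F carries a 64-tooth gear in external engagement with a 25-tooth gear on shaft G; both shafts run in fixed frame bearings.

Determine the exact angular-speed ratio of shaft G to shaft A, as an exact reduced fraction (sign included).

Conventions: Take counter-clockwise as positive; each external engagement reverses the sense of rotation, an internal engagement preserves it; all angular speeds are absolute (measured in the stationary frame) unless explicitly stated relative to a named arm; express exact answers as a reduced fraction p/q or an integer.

5142528/440725

class = fixed-axis compound train [6 meshes; 6 ratios multiply, 6 sense flips]
mesh 1 [36T→36T]: running ratio 1, sense −
mesh 2 [36T→17T]: running ratio 36/17, sense +
mesh 3 [13T→13T]: running ratio 36/17, sense −
mesh 4 [24T→17T]: running ratio 864/289, sense +
mesh 5 [93T→61T]: running ratio 80352/17629, sense −
mesh 6 [64T→25T]: running ratio 5142528/440725, sense +
ω_out/ω_in = 5142528/440725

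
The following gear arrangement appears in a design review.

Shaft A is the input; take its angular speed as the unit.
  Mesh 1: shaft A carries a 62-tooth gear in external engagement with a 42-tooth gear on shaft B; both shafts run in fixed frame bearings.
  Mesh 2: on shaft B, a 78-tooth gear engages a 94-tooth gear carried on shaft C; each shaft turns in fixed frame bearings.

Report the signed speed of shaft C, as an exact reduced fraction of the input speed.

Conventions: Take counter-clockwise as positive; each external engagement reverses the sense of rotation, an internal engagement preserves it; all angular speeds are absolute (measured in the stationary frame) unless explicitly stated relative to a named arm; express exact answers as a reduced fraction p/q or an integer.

2-mesh fixed-axis compound train (all bearings frame-fixed)
mesh 1 [62T→42T]: |ω|/ω_in = 1×62/42 = 31/21, sense flips to −
mesh 2 [78T→94T]: |ω|/ω_in = (31/21)×78/94 = 403/329, sense flips to +
signed output speed (× input speed) = 403/329

403/329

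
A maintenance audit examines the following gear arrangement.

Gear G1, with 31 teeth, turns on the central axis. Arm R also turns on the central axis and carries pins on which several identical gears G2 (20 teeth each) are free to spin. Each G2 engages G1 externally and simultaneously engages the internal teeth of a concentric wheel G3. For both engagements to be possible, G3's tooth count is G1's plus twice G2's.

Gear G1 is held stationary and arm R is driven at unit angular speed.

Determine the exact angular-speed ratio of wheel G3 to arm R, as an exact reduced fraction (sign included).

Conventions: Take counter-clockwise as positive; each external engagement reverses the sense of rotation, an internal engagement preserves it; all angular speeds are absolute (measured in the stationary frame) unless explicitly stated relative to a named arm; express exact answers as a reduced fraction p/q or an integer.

102/71

topology: planetary set — G1 31T / G2 20T / G3 71T, arm = carrier (Willis)
ring teeth: 31 + 2·20 = 71
31(ω_sun−ω_arm) = −71(ω_ring−ω_arm),  ω_sun = 0, ω_arm = 1
ω_ring = 1 − (31/71)(0−1) = 102/71
ω_out/ω_in = 102/71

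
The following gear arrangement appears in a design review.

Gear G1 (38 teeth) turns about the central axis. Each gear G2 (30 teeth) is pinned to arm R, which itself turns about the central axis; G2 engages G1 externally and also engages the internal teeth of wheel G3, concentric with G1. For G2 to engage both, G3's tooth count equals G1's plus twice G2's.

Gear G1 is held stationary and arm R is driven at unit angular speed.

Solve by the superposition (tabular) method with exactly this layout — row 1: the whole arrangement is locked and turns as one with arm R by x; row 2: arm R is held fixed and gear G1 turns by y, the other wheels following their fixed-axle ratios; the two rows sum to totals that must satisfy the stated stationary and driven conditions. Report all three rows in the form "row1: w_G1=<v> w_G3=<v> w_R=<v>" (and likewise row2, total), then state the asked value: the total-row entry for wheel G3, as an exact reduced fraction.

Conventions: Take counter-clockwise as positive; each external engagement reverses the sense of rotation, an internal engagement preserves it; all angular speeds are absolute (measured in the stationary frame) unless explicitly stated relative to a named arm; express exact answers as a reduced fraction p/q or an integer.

recognized (axles ride arm R): planetary set, 38/30/98 teeth
superposition row 1 [locked train]: every member turns x
row 2 — arm fixed, fixed-axis ratios: sun y, ring −(38/98)·y, arm 0
boundary: total ω_sun = x + y = 0 and total ω_arm = x = 1  ⇒  y = -1, x = 1
row 2 ring = −(38/98)·(-1) = 19/49
totals (row 1 + row 2): sun 1 + (-1) = 0, ring 1 + 19/49 = 68/49, arm 1 + 0 = 1
asked cell (total, ring) = 68/49

row1: w_G1=1 w_G3=1 w_R=1
row2: w_G1=-1 w_G3=19/49 w_R=0
total: w_G1=0 w_G3=68/49 w_R=1
asked value: 68/49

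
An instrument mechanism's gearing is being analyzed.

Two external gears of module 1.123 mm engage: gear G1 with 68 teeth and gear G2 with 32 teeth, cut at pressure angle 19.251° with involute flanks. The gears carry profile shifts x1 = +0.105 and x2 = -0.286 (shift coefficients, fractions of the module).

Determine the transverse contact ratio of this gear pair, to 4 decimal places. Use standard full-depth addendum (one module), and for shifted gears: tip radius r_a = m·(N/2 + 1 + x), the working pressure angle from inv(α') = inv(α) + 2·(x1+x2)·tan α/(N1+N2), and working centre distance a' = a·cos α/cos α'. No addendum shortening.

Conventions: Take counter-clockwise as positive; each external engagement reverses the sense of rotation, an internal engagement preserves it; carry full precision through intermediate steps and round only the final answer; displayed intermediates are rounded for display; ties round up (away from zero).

1.8372

topology: single-mesh involute geometry — m = 1.123, 68T/32T pair
base radii: r_b1 = 36.046987, r_b2 = 16.963288
tip radii: r_a1 = 39.422915, r_a2 = 18.769822
inv(α') = inv(19.251°) + 2·(+0.105-0.286)·tan α/(68+32) = 0.01197765  ⇒  α' = 18.63620°
a' = a·cos α / cos α' = 56.1500·cos 19.251°/cos 18.63620° = 55.943582
action lengths: √(r_a1²−r_b1²) = 15.961859, √(r_a2²−r_b2²) = 8.034493
base pitch p_b = π·m·cos α = 3.330734
CR = (15.961859 + 8.034493 − 55.943582·sin 18.63620°)/3.330734 = 1.837171
contact ratio ≈ 1.8372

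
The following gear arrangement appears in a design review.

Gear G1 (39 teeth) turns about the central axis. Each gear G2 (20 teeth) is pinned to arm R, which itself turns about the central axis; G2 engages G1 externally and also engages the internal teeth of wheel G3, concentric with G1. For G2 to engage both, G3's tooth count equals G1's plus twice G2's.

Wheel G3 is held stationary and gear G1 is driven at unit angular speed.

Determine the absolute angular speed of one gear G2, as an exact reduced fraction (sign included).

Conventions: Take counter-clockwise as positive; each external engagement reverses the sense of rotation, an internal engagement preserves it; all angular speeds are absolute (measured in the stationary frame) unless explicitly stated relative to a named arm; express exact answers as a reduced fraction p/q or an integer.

recognized (axles ride arm R): planetary set, 39/20/79 teeth
ring teeth: 39 + 2·20 = 79
39(ω_sun−ω_arm) = −79(ω_ring−ω_arm),  ω_ring = 0, ω_sun = 1
39(1−ω_arm) = −79(0−ω_arm)  ⇒  118·ω_arm = 39  ⇒  ω_arm = 39/118
sun–planet mesh: 39·(1−39/118) = −20·(ω_p−ω_arm)  ⇒  ω_p−ω_arm = -3081/2360
ω_p = 39/118 − 3081/2360 = -39/40
exact speed ratio = -39/40

-39/40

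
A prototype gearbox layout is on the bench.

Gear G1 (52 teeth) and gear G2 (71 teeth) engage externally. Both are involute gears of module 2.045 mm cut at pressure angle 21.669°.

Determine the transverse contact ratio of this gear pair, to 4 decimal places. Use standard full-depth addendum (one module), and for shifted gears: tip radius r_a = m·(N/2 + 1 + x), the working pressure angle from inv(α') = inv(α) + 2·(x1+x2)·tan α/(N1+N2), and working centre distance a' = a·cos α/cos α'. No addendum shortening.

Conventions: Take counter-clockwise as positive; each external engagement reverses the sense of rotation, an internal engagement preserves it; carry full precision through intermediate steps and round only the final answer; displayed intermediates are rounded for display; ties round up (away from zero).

class = single-mesh tooth geometry [involute pair 52T × 71T, m = 2.045]
base radii: r_b1 = 49.412608, r_b2 = 67.467215
tip radii: r_a1 = 55.215000, r_a2 = 74.642500
no profile shift: α' = α, a' = a
action lengths: √(r_a1²−r_b1²) = 24.639204, √(r_a2²−r_b2²) = 31.932392
base pitch p_b = π·m·cos α = 5.970550
CR = (24.639204 + 31.932392 − 125.767500·sin 21.66900°)/5.970550 = 1.697114
contact ratio ≈ 1.6971

1.6971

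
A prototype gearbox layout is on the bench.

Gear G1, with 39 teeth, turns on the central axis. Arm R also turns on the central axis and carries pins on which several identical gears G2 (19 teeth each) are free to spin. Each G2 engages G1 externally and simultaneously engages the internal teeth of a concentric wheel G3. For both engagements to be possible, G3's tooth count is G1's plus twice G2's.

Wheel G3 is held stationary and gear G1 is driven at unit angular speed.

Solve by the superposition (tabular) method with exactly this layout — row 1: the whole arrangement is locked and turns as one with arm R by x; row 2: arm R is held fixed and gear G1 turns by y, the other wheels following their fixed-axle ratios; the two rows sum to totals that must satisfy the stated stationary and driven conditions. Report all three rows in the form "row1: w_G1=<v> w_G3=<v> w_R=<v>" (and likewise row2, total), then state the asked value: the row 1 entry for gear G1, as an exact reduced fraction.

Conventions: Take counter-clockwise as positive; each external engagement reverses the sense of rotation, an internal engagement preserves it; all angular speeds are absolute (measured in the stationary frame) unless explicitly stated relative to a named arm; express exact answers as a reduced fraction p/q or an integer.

recognized (axles ride arm R): planetary set, 39/19/77 teeth
superposition row 1 [locked train]: every member turns x
row 2: sun turns y, ring = −(39/77)·y, arm 0
boundary: total ω_ring = x − (39/77)·y = 0 and total ω_sun = x + y = 1  ⇒  y = 77/116, x = 39/116
row 2 ring = −(39/77)·77/116 = -39/116
totals (row 1 + row 2): sun 39/116 + 77/116 = 1, ring 39/116 + (-39/116) = 0, arm 39/116 + 0 = 39/116
asked cell (row1, sun) = 39/116

row1: w_G1=39/116 w_G3=39/116 w_R=39/116
row2: w_G1=77/116 w_G3=-39/116 w_R=0
total: w_G1=1 w_G3=0 w_R=39/116
asked value: 39/116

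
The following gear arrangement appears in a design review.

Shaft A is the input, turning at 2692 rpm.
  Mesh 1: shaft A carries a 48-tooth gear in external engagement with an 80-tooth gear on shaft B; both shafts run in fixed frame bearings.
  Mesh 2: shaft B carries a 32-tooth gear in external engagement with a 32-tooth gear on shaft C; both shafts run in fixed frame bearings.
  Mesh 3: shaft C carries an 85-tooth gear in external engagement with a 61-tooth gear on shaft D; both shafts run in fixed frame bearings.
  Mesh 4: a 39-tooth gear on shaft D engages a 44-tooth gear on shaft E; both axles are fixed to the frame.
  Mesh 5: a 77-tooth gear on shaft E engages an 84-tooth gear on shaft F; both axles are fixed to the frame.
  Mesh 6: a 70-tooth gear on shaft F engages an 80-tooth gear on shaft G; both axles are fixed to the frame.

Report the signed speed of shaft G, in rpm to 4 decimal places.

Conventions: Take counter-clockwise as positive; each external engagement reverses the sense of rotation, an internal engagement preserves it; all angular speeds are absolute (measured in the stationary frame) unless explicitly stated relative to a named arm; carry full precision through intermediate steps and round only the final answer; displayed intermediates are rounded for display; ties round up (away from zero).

+1600.0989 rpm

class = fixed-axis compound train [6 meshes; 6 ratios multiply, 6 sense flips]
mesh 1 [48T→80T]: ω = 2692.0000×48/80 = 1615.2000 rpm, sense flips to −
mesh 2 [32T→32T]: ω = 1615.2000×32/32 = 1615.2000 rpm, sense flips to +
mesh 3 [85T→61T]: ω = 1615.2000×85/61 = 2250.6885 rpm, sense flips to −
mesh 4 [39T→44T]: ω = 2250.6885×39/44 = 1994.9285 rpm, sense flips to +
mesh 5 [77T→84T]: ω = 1994.9285×77/84 = 1828.6844 rpm, sense flips to −
mesh 6 [70T→80T]: ω = 1828.6844×70/80 = 1600.0989 rpm, sense flips to +
signed output speed = +1600.0989 rpm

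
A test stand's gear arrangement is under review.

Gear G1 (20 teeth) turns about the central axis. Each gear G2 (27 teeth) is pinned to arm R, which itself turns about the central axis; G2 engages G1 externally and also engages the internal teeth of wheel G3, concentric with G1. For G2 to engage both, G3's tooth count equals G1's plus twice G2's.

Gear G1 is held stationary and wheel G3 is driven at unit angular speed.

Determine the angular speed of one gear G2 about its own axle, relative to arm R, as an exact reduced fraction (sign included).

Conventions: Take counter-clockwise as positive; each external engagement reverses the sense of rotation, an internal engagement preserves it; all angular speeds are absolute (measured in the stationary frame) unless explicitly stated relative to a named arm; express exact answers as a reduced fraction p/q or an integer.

740/1269

planetary set (20T centre, 27T on arm, 74T internal) — Willis relation
ring teeth: 20 + 2·27 = 74
20(ω_sun−ω_arm) = −74(ω_ring−ω_arm),  ω_sun = 0, ω_ring = 1
20(0−ω_arm) = −74(1−ω_arm)  ⇒  94·ω_arm = 74  ⇒  ω_arm = 37/47
sun–planet mesh: 20·(0−37/47) = −27·(ω_p−ω_arm)  ⇒  ω_p−ω_arm = 740/1269
exact speed ratio = 740/1269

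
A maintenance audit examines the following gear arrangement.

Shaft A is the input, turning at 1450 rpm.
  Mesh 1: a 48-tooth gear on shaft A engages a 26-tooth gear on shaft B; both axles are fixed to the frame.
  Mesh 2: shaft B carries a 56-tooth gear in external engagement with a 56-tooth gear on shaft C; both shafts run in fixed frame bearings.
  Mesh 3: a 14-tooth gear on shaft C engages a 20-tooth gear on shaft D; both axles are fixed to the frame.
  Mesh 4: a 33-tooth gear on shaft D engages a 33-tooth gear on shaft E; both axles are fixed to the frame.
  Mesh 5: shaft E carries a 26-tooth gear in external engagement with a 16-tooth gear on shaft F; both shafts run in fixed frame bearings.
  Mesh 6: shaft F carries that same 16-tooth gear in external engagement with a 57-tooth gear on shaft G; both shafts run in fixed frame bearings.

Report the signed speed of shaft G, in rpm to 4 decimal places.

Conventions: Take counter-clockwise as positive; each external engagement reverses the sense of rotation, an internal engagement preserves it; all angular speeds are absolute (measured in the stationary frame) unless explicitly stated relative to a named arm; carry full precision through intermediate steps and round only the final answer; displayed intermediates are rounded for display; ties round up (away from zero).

topology: fixed-axis compound train — 6 meshes, A→G
mesh 1 [48T→26T]: ω = 1450.0000×48/26 = 2676.9231 rpm, sense flips to −
mesh 2 [56T→56T]: ω = 2676.9231×56/56 = 2676.9231 rpm, sense flips to +
mesh 3 [14T→20T]: ω = 2676.9231×14/20 = 1873.8462 rpm, sense flips to −
mesh 4 [33T→33T]: ω = 1873.8462×33/33 = 1873.8462 rpm, sense flips to +
mesh 5 [26T→16T]: ω = 1873.8462×26/16 = 3045.0000 rpm, sense flips to −
mesh 6 [16T→57T]: ω = 3045.0000×16/57 = 854.7368 rpm, sense flips to +
signed output speed = +854.7368 rpm

+854.7368 rpm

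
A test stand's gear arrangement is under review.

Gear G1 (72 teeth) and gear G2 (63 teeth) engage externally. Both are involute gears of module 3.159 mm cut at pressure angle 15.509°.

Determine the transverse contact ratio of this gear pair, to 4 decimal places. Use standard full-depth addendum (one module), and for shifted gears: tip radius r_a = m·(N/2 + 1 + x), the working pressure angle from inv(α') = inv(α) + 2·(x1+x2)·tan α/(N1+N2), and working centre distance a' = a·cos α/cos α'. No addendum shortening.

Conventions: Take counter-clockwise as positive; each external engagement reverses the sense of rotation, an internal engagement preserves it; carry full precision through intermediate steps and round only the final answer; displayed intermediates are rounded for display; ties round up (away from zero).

topology: single-mesh involute geometry — m = 3.159, 72T/63T pair
base radii: r_b1 = 109.583134, r_b2 = 95.885243
tip radii: r_a1 = 116.883000, r_a2 = 102.667500
no profile shift: α' = α, a' = a
action lengths: √(r_a1²−r_b1²) = 40.659222, √(r_a2²−r_b2²) = 36.696537
base pitch p_b = π·m·cos α = 9.562933
CR = (40.659222 + 36.696537 − 213.232500·sin 15.50900°)/9.562933 = 2.126918
contact ratio ≈ 2.1269

2.1269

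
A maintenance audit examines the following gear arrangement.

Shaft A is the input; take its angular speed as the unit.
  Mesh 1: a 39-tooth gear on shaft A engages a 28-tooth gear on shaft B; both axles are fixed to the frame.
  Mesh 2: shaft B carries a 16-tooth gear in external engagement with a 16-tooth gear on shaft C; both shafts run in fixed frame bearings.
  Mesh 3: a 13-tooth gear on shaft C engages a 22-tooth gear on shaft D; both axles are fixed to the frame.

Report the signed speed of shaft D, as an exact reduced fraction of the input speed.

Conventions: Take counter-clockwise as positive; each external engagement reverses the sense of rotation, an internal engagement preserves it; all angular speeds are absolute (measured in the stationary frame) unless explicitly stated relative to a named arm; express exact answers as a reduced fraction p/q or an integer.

-507/616

3-mesh fixed-axis compound train (all bearings frame-fixed)
mesh 1 [39T→28T]: |ω|/ω_in = 1×39/28 = 39/28, sense flips to −
mesh 2 [16T→16T]: |ω|/ω_in = (39/28)×16/16 = 39/28, sense flips to +
mesh 3 [13T→22T]: |ω|/ω_in = (39/28)×13/22 = 507/616, sense flips to −
signed output speed (× input speed) = -507/616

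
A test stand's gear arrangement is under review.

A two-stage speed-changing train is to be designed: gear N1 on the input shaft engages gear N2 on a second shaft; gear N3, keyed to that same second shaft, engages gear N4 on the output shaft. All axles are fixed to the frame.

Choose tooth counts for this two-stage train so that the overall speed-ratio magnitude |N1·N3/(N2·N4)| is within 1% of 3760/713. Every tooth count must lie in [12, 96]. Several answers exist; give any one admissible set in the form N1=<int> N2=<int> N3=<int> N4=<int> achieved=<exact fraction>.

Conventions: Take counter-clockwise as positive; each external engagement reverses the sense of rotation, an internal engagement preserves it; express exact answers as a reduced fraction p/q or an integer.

design class (target 3760/713): fixed-axis compound train
target = 3760/713 in lowest terms: an exact hit needs N1·N3 = k·3760 and N2·N4 = k·713 for one integer k, every count in [12, 96]; additionally prefer no 1:1 stage (N1 ≠ N2, N3 ≠ N4)
k = 1: N1·N3 = 3760 = 40·94, N2·N4 = 713 = 23·31
achieved = 40·94/(23·31) = 3760/713; |achieved − target| = 0 ≤ 188/3565 ✓

N1=40 N2=23 N3=94 N4=31 achieved=3760/713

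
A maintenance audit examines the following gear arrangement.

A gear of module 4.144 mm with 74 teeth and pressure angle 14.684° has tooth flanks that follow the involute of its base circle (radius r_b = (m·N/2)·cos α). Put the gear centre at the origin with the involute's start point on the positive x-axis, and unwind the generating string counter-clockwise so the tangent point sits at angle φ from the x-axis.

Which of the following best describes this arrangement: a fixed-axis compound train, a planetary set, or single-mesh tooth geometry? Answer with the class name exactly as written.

topology: single-mesh involute geometry — m = 4.144, N = 74
classification: single-mesh tooth geometry

single-mesh tooth geometry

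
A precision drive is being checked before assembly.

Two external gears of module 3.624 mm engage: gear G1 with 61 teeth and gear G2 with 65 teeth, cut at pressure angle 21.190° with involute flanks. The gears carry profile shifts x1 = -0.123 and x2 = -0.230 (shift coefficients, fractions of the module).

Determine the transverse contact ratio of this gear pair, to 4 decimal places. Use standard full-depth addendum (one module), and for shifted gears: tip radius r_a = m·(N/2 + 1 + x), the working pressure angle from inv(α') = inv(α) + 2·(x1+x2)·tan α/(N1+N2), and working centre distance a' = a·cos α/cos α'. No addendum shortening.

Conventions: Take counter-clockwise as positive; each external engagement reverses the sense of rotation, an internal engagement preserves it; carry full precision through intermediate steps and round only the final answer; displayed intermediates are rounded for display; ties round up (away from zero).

class = single-mesh tooth geometry [involute pair 61T × 65T, m = 3.624]
base radii: r_b1 = 103.058589, r_b2 = 109.816529
tip radii: r_a1 = 113.710248, r_a2 = 120.570480
inv(α') = inv(21.190°) + 2·(-0.123-0.230)·tan α/(61+65) = 0.01566619  ⇒  α' = 20.32375°
a' = a·cos α / cos α' = 228.3120·cos 21.190°/cos 20.32375° = 227.007459
action lengths: √(r_a1²−r_b1²) = 48.051511, √(r_a2²−r_b2²) = 49.775200
base pitch p_b = π·m·cos α = 10.615348
CR = (48.051511 + 49.775200 − 227.007459·sin 20.32375°)/10.615348 = 1.788117
contact ratio ≈ 1.7881

1.7881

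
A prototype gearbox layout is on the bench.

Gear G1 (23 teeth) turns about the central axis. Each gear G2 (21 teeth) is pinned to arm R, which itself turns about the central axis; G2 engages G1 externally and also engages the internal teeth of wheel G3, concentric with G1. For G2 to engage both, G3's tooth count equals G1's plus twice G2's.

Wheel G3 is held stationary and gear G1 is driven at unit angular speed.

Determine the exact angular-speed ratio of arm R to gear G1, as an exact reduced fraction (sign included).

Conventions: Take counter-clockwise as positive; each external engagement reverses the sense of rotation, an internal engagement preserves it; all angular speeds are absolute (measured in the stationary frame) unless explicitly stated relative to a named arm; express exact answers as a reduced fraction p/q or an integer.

topology: planetary set — G1 23T / G2 21T / G3 65T, arm = carrier (Willis)
ring teeth: 23 + 2·21 = 65
23(ω_sun−ω_arm) = −65(ω_ring−ω_arm),  ω_ring = 0, ω_sun = 1
23(1−ω_arm) = −65(0−ω_arm)  ⇒  88·ω_arm = 23  ⇒  ω_arm = 23/88
ω_out/ω_in = 23/88

23/88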